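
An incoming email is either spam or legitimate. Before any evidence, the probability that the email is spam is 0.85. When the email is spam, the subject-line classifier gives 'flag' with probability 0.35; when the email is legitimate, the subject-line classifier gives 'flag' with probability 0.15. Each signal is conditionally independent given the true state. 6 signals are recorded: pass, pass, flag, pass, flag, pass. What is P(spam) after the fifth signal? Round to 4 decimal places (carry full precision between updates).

Apply Bayes' rule sequentially, carrying P(spam) forward.
After 'pass': P(spam) = 0.65·0.8500 / (0.65·0.8500 + 0.85·0.1500) ≈ 0.8125
After 'pass': P(spam) = 0.65·0.8125 / (0.65·0.8125 + 0.85·0.1875) ≈ 0.7682
After 'flag': P(spam) = 0.35·0.7682 / (0.35·0.7682 + 0.15·0.2318) ≈ 0.8855
After 'pass': P(spam) = 0.65·0.8855 / (0.65·0.8855 + 0.85·0.1145) ≈ 0.8553
After 'flag': P(spam) = 0.35·0.8553 / (0.35·0.8553 + 0.15·0.1447) ≈ 0.9324

0.9324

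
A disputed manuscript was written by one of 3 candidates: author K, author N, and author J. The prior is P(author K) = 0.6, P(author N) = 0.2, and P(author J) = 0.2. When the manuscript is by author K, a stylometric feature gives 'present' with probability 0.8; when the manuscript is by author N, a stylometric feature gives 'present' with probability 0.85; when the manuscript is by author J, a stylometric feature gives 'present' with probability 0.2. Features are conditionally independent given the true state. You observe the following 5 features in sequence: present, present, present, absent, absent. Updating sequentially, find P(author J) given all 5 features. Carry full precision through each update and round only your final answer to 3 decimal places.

0.064

After 'present': normaliser = 0.8·0.6000 + 0.85·0.2000 + 0.2·0.2000; P(author K) ≈ 0.6957, P(author N) ≈ 0.2464, P(author J) ≈ 0.0580
After 'present': normaliser = 0.8·0.6957 + 0.85·0.2464 + 0.2·0.0580; P(author K) ≈ 0.7158, P(author N) ≈ 0.2693, P(author J) ≈ 0.0149
After 'present': normaliser = 0.8·0.7158 + 0.85·0.2693 + 0.2·0.0149; P(author K) ≈ 0.7117, P(author N) ≈ 0.2846, P(author J) ≈ 0.0037
After 'absent': normaliser = 0.2·0.7117 + 0.15·0.2846 + 0.8·0.0037; P(author K) ≈ 0.7572, P(author N) ≈ 0.2271, P(author J) ≈ 0.0158
After 'absent': normaliser = 0.2·0.7572 + 0.15·0.2271 + 0.8·0.0158; P(author K) ≈ 0.7644, P(author N) ≈ 0.1719, P(author J) ≈ 0.0637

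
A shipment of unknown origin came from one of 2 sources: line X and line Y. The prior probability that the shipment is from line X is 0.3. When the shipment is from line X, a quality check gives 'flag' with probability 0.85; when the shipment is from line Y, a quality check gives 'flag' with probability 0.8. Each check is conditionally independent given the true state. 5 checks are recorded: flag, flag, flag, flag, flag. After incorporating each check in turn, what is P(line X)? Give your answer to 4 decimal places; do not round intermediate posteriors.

After 'flag': P(line X) = 0.85·0.3000 / (0.85·0.3000 + 0.8·0.7000) ≈ 0.3129
After 'flag': P(line X) = 0.85·0.3129 / (0.85·0.3129 + 0.8·0.6871) ≈ 0.3261
After 'flag': P(line X) = 0.85·0.3261 / (0.85·0.3261 + 0.8·0.6739) ≈ 0.3395
After 'flag': P(line X) = 0.85·0.3395 / (0.85·0.3395 + 0.8·0.6605) ≈ 0.3532
After 'flag': P(line X) = 0.85·0.3532 / (0.85·0.3532 + 0.8·0.6468) ≈ 0.3672

0.3672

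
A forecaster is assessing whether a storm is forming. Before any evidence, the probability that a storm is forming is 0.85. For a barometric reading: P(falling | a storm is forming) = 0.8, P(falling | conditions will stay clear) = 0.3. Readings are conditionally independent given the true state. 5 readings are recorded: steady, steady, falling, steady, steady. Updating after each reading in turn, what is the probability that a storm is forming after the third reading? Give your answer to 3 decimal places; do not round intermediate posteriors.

0.552

After 'steady': P(storm) = 0.2·0.8500 / (0.2·0.8500 + 0.7·0.1500) ≈ 0.6182
After 'steady': P(storm) = 0.2·0.6182 / (0.2·0.6182 + 0.7·0.3818) ≈ 0.3163
After 'falling': P(storm) = 0.8·0.3163 / (0.8·0.3163 + 0.3·0.6837) ≈ 0.5523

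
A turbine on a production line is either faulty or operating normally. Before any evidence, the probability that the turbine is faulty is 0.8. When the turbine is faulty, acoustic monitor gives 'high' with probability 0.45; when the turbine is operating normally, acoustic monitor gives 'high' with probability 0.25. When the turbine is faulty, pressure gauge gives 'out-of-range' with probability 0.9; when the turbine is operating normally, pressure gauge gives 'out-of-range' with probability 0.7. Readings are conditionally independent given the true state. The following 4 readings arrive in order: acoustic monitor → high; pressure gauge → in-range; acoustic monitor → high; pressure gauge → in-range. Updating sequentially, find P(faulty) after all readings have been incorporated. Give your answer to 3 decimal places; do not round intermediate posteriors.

0.590

After acoustic monitor='high': P(faulty) = 0.45·0.8000 / (0.45·0.8000 + 0.25·0.2000) ≈ 0.8780
After pressure gauge='in-range': P(faulty) = 0.1·0.8780 / (0.1·0.8780 + 0.3·0.1220) ≈ 0.7059
After acoustic monitor='high': P(faulty) = 0.45·0.7059 / (0.45·0.7059 + 0.25·0.2941) ≈ 0.8120
After pressure gauge='in-range': P(faulty) = 0.1·0.8120 / (0.1·0.8120 + 0.3·0.1880) ≈ 0.5902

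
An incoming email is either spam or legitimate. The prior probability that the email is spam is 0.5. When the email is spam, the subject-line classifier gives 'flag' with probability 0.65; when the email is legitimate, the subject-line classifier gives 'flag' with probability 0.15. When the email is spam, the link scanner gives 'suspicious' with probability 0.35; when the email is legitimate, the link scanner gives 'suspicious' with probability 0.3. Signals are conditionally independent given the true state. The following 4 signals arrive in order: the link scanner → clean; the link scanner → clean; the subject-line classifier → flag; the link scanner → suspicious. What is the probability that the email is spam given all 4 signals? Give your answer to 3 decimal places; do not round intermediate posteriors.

Each posterior becomes the prior for the next update.
After the link scanner='clean': P(spam) = 0.65·0.5000 / (0.65·0.5000 + 0.7·0.5000) ≈ 0.4815
After the link scanner='clean': P(spam) = 0.65·0.4815 / (0.65·0.4815 + 0.7·0.5185) ≈ 0.4630
After the subject-line classifier='flag': P(spam) = 0.65·0.4630 / (0.65·0.4630 + 0.15·0.5370) ≈ 0.7889
After the link scanner='suspicious': P(spam) = 0.35·0.7889 / (0.35·0.7889 + 0.3·0.2111) ≈ 0.8134

0.813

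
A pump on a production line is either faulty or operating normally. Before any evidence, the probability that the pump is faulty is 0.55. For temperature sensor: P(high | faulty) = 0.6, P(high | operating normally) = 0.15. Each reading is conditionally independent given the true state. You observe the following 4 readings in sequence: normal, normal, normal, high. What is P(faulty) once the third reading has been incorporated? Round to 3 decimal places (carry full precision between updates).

0.113

After 'normal': P(faulty) = 0.4·0.5500 / (0.4·0.5500 + 0.85·0.4500) ≈ 0.3651
After 'normal': P(faulty) = 0.4·0.3651 / (0.4·0.3651 + 0.85·0.6349) ≈ 0.2130
After 'normal': P(faulty) = 0.4·0.2130 / (0.4·0.2130 + 0.85·0.7870) ≈ 0.1130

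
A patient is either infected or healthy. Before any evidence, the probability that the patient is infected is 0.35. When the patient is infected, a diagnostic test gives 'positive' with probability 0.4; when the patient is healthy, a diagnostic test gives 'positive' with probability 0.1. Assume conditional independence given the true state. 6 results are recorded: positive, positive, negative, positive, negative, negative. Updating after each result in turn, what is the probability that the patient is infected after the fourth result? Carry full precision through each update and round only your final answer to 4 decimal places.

0.9583

After 'positive': P(infected) = 0.4·0.3500 / (0.4·0.3500 + 0.1·0.6500) ≈ 0.6829
After 'positive': P(infected) = 0.4·0.6829 / (0.4·0.6829 + 0.1·0.3171) ≈ 0.8960
After 'negative': P(infected) = 0.6·0.8960 / (0.6·0.8960 + 0.9·0.1040) ≈ 0.8517
After 'positive': P(infected) = 0.4·0.8517 / (0.4·0.8517 + 0.1·0.1483) ≈ 0.9583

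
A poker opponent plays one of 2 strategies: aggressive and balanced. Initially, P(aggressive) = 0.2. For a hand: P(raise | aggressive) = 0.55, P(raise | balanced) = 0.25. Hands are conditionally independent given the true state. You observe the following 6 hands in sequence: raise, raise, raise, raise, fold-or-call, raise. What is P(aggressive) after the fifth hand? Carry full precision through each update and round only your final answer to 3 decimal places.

After 'raise': P(aggressive) = 0.55·0.2000 / (0.55·0.2000 + 0.25·0.8000) ≈ 0.3548
After 'raise': P(aggressive) = 0.55·0.3548 / (0.55·0.3548 + 0.25·0.6452) ≈ 0.5475
After 'raise': P(aggressive) = 0.55·0.5475 / (0.55·0.5475 + 0.25·0.4525) ≈ 0.7269
After 'raise': P(aggressive) = 0.55·0.7269 / (0.55·0.7269 + 0.25·0.2731) ≈ 0.8542
After 'fold-or-call': P(aggressive) = 0.45·0.8542 / (0.45·0.8542 + 0.75·0.1458) ≈ 0.7785

0.778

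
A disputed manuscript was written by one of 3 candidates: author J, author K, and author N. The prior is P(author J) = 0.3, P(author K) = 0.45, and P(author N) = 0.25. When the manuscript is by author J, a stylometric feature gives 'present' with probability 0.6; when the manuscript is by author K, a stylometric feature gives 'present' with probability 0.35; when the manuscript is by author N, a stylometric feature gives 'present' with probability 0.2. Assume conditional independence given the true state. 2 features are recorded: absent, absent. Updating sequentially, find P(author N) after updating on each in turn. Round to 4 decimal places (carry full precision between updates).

0.4019

Each posterior becomes the prior for the next update.
After 'absent': normaliser = 0.4·0.3000 + 0.65·0.4500 + 0.8·0.2500; P(author J) ≈ 0.1959, P(author K) ≈ 0.4776, P(author N) ≈ 0.3265
After 'absent': normaliser = 0.4·0.1959 + 0.65·0.4776 + 0.8·0.3265; P(author J) ≈ 0.1206, P(author K) ≈ 0.4776, P(author N) ≈ 0.4019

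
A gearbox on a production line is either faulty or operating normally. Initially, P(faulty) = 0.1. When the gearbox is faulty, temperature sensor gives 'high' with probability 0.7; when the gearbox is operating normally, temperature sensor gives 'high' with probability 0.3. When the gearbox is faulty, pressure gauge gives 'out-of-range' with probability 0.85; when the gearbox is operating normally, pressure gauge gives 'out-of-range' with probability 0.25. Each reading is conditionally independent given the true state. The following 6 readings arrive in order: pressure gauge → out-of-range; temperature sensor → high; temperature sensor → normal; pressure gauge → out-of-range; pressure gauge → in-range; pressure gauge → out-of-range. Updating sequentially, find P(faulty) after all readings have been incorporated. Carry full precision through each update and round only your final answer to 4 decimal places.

0.4662

After pressure gauge='out-of-range': P(faulty) = 0.85·0.1000 / (0.85·0.1000 + 0.25·0.9000) ≈ 0.2742
After temperature sensor='high': P(faulty) = 0.7·0.2742 / (0.7·0.2742 + 0.3·0.7258) ≈ 0.4685
After temperature sensor='normal': P(faulty) = 0.3·0.4685 / (0.3·0.4685 + 0.7·0.5315) ≈ 0.2742
After pressure gauge='out-of-range': P(faulty) = 0.85·0.2742 / (0.85·0.2742 + 0.25·0.7258) ≈ 0.5623
After pressure gauge='in-range': P(faulty) = 0.15·0.5623 / (0.15·0.5623 + 0.75·0.4377) ≈ 0.2044
After pressure gauge='out-of-range': P(faulty) = 0.85·0.2044 / (0.85·0.2044 + 0.25·0.7956) ≈ 0.4662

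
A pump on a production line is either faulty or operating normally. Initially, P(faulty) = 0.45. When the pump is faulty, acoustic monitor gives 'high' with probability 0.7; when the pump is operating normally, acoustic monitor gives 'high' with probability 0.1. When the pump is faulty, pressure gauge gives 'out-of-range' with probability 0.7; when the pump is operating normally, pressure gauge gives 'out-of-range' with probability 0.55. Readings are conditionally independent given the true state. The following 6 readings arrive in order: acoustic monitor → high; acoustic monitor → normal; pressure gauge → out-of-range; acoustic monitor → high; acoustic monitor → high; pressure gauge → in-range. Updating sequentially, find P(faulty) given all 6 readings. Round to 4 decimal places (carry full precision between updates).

0.9876

Apply Bayes' rule sequentially, carrying P(faulty) forward.
After acoustic monitor='high': P(faulty) = 0.7·0.4500 / (0.7·0.4500 + 0.1·0.5500) ≈ 0.8514
After acoustic monitor='normal': P(faulty) = 0.3·0.8514 / (0.3·0.8514 + 0.9·0.1486) ≈ 0.6562
After pressure gauge='out-of-range': P(faulty) = 0.7·0.6562 / (0.7·0.6562 + 0.55·0.3438) ≈ 0.7084
After acoustic monitor='high': P(faulty) = 0.7·0.7084 / (0.7·0.7084 + 0.1·0.2916) ≈ 0.9445
After acoustic monitor='high': P(faulty) = 0.7·0.9445 / (0.7·0.9445 + 0.1·0.0555) ≈ 0.9917
After pressure gauge='in-range': P(faulty) = 0.3·0.9917 / (0.3·0.9917 + 0.45·0.0083) ≈ 0.9876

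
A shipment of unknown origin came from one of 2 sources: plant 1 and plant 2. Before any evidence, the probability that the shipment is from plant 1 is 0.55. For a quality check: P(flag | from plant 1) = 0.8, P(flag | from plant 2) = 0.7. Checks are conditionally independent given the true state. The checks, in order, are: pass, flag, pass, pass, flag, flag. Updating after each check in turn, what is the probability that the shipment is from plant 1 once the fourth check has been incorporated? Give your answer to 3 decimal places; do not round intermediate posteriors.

0.293

After 'pass': P(plant 1) = 0.2·0.5500 / (0.2·0.5500 + 0.3·0.4500) ≈ 0.4490
After 'flag': P(plant 1) = 0.8·0.4490 / (0.8·0.4490 + 0.7·0.5510) ≈ 0.4822
After 'pass': P(plant 1) = 0.2·0.4822 / (0.2·0.4822 + 0.3·0.5178) ≈ 0.3830
After 'pass': P(plant 1) = 0.2·0.3830 / (0.2·0.3830 + 0.3·0.6170) ≈ 0.2927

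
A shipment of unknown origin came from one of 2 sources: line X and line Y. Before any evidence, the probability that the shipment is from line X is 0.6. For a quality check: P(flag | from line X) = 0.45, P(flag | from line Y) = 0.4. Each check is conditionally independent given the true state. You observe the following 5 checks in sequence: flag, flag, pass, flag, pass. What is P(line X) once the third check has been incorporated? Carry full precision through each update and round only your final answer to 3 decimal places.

0.635

Each posterior becomes the prior for the next update.
After 'flag': P(line X) = 0.45·0.6000 / (0.45·0.6000 + 0.4·0.4000) ≈ 0.6279
After 'flag': P(line X) = 0.45·0.6279 / (0.45·0.6279 + 0.4·0.3721) ≈ 0.6550
After 'pass': P(line X) = 0.55·0.6550 / (0.55·0.6550 + 0.6·0.3450) ≈ 0.6351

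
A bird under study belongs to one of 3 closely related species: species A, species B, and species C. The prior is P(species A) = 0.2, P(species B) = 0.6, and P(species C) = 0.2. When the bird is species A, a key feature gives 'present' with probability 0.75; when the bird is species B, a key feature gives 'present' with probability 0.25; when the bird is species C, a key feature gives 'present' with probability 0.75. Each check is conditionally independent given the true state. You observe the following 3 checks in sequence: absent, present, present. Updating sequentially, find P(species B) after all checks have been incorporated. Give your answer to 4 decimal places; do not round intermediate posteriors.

0.3333

After 'absent': normaliser = 0.25·0.2000 + 0.75·0.6000 + 0.25·0.2000; P(species A) ≈ 0.0909, P(species B) ≈ 0.8182, P(species C) ≈ 0.0909
After 'present': normaliser = 0.75·0.0909 + 0.25·0.8182 + 0.75·0.0909; P(species A) ≈ 0.2000, P(species B) ≈ 0.6000, P(species C) ≈ 0.2000
After 'present': normaliser = 0.75·0.2000 + 0.25·0.6000 + 0.75·0.2000; P(species A) ≈ 0.3333, P(species B) ≈ 0.3333, P(species C) ≈ 0.3333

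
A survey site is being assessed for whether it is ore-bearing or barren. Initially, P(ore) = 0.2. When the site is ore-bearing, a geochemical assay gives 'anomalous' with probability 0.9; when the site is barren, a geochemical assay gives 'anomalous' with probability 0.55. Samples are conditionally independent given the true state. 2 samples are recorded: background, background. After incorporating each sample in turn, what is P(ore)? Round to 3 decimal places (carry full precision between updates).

0.012

After 'background': P(ore) = 0.1·0.2000 / (0.1·0.2000 + 0.45·0.8000) ≈ 0.0526
After 'background': P(ore) = 0.1·0.0526 / (0.1·0.0526 + 0.45·0.9474) ≈ 0.0122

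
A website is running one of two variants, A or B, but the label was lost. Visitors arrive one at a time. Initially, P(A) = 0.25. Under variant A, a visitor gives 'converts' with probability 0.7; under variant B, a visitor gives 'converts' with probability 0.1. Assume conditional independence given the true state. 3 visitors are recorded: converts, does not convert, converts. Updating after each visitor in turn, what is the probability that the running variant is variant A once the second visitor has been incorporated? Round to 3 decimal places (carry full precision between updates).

After 'converts': P(A) = 0.7·0.2500 / (0.7·0.2500 + 0.1·0.7500) ≈ 0.7000
After 'does not convert': P(A) = 0.3·0.7000 / (0.3·0.7000 + 0.9·0.3000) ≈ 0.4375

0.438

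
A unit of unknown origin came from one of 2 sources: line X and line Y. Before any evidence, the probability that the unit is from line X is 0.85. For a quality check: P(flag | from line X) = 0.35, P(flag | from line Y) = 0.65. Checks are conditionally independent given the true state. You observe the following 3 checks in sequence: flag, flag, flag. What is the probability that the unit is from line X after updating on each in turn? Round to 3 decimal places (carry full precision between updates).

Each posterior becomes the prior for the next update.
After 'flag': P(line X) = 0.35·0.8500 / (0.35·0.8500 + 0.65·0.1500) ≈ 0.7532
After 'flag': P(line X) = 0.35·0.7532 / (0.35·0.7532 + 0.65·0.2468) ≈ 0.6216
After 'flag': P(line X) = 0.35·0.6216 / (0.35·0.6216 + 0.65·0.3784) ≈ 0.4694

0.469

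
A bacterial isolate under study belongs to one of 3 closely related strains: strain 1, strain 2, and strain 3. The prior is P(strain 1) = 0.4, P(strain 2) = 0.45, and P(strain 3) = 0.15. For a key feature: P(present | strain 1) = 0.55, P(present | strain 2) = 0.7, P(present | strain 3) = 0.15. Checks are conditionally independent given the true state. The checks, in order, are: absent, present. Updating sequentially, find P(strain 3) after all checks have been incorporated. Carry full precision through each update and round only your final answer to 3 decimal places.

0.090

After 'absent': normaliser = 0.45·0.4000 + 0.3·0.4500 + 0.85·0.1500; P(strain 1) ≈ 0.4068, P(strain 2) ≈ 0.3051, P(strain 3) ≈ 0.2881
After 'present': normaliser = 0.55·0.4068 + 0.7·0.3051 + 0.15·0.2881; P(strain 1) ≈ 0.4656, P(strain 2) ≈ 0.4444, P(strain 3) ≈ 0.0899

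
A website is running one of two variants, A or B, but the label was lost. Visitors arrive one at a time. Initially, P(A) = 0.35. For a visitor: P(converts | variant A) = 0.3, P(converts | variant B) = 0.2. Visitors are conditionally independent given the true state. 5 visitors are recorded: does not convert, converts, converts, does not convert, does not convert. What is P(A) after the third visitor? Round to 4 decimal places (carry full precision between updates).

0.5146

After 'does not convert': P(A) = 0.7·0.3500 / (0.7·0.3500 + 0.8·0.6500) ≈ 0.3203
After 'converts': P(A) = 0.3·0.3203 / (0.3·0.3203 + 0.2·0.6797) ≈ 0.4141
After 'converts': P(A) = 0.3·0.4141 / (0.3·0.4141 + 0.2·0.5859) ≈ 0.5146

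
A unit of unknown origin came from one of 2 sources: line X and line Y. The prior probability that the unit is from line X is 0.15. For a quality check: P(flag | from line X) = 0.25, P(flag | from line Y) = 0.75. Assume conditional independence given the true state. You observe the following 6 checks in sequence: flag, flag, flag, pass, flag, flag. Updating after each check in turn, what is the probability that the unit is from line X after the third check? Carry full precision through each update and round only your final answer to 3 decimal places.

0.006

Each posterior becomes the prior for the next update.
After 'flag': P(line X) = 0.25·0.1500 / (0.25·0.1500 + 0.75·0.8500) ≈ 0.0556
After 'flag': P(line X) = 0.25·0.0556 / (0.25·0.0556 + 0.75·0.9444) ≈ 0.0192
After 'flag': P(line X) = 0.25·0.0192 / (0.25·0.0192 + 0.75·0.9808) ≈ 0.0065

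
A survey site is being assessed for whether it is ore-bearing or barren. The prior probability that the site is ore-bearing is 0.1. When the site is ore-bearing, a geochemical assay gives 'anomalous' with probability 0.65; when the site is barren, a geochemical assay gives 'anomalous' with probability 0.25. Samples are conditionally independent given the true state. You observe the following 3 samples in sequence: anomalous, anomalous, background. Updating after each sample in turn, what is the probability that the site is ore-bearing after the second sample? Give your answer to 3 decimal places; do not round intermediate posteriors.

After 'anomalous': P(ore) = 0.65·0.1000 / (0.65·0.1000 + 0.25·0.9000) ≈ 0.2241
After 'anomalous': P(ore) = 0.65·0.2241 / (0.65·0.2241 + 0.25·0.7759) ≈ 0.4289

0.429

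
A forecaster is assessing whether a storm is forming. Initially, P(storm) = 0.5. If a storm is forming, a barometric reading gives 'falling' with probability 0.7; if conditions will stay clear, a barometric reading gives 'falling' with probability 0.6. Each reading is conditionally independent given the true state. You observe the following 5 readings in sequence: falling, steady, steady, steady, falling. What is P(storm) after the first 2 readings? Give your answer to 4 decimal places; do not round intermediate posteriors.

Each posterior becomes the prior for the next update.
After 'falling': P(storm) = 0.7·0.5000 / (0.7·0.5000 + 0.6·0.5000) ≈ 0.5385
After 'steady': P(storm) = 0.3·0.5385 / (0.3·0.5385 + 0.4·0.4615) ≈ 0.4667

0.4667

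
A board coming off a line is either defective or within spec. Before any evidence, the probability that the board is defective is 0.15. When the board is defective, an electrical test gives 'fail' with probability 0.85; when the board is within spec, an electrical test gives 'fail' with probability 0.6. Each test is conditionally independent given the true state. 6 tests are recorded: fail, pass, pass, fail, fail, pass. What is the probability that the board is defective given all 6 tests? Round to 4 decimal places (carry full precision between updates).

After 'fail': P(defective) = 0.85·0.1500 / (0.85·0.1500 + 0.6·0.8500) ≈ 0.2000
After 'pass': P(defective) = 0.15·0.2000 / (0.15·0.2000 + 0.4·0.8000) ≈ 0.0857
After 'pass': P(defective) = 0.15·0.0857 / (0.15·0.0857 + 0.4·0.9143) ≈ 0.0340
After 'fail': P(defective) = 0.85·0.0340 / (0.85·0.0340 + 0.6·0.9660) ≈ 0.0474
After 'fail': P(defective) = 0.85·0.0474 / (0.85·0.0474 + 0.6·0.9526) ≈ 0.0659
After 'pass': P(defective) = 0.15·0.0659 / (0.15·0.0659 + 0.4·0.9341) ≈ 0.0258

0.0258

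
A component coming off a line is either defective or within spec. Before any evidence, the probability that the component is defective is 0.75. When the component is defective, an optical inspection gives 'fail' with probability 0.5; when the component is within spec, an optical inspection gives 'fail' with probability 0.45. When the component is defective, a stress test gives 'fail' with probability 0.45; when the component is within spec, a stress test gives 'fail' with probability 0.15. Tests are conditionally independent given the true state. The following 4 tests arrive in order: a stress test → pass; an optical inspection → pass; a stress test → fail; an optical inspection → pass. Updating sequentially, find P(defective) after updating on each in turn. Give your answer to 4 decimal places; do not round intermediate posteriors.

After a stress test='pass': P(defective) = 0.55·0.7500 / (0.55·0.7500 + 0.85·0.2500) ≈ 0.6600
After an optical inspection='pass': P(defective) = 0.5·0.6600 / (0.5·0.6600 + 0.55·0.3400) ≈ 0.6383
After a stress test='fail': P(defective) = 0.45·0.6383 / (0.45·0.6383 + 0.15·0.3617) ≈ 0.8411
After an optical inspection='pass': P(defective) = 0.5·0.8411 / (0.5·0.8411 + 0.55·0.1589) ≈ 0.8280

0.8280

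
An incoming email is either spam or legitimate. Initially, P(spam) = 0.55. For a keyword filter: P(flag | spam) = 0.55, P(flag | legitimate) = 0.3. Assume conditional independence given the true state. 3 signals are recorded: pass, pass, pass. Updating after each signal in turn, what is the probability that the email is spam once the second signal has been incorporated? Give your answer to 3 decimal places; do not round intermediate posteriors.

After 'pass': P(spam) = 0.45·0.5500 / (0.45·0.5500 + 0.7·0.4500) ≈ 0.4400
After 'pass': P(spam) = 0.45·0.4400 / (0.45·0.4400 + 0.7·0.5600) ≈ 0.3356

0.336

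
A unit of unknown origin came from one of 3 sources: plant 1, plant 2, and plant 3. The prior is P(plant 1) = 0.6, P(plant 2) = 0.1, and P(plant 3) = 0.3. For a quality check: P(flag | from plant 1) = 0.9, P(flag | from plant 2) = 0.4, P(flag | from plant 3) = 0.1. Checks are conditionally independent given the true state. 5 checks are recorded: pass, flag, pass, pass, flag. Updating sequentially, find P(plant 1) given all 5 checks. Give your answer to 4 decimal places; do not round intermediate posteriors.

After 'pass': normaliser = 0.1·0.6000 + 0.6·0.1000 + 0.9·0.3000; P(plant 1) ≈ 0.1538, P(plant 2) ≈ 0.1538, P(plant 3) ≈ 0.6923
After 'flag': normaliser = 0.9·0.1538 + 0.4·0.1538 + 0.1·0.6923; P(plant 1) ≈ 0.5143, P(plant 2) ≈ 0.2286, P(plant 3) ≈ 0.2571
After 'pass': normaliser = 0.1·0.5143 + 0.6·0.2286 + 0.9·0.2571; P(plant 1) ≈ 0.1224, P(plant 2) ≈ 0.3265, P(plant 3) ≈ 0.5510
After 'pass': normaliser = 0.1·0.1224 + 0.6·0.3265 + 0.9·0.5510; P(plant 1) ≈ 0.0174, P(plant 2) ≈ 0.2783, P(plant 3) ≈ 0.7043
After 'flag': normaliser = 0.9·0.0174 + 0.4·0.2783 + 0.1·0.7043; P(plant 1) ≈ 0.0793, P(plant 2) ≈ 0.5639, P(plant 3) ≈ 0.3568

0.0793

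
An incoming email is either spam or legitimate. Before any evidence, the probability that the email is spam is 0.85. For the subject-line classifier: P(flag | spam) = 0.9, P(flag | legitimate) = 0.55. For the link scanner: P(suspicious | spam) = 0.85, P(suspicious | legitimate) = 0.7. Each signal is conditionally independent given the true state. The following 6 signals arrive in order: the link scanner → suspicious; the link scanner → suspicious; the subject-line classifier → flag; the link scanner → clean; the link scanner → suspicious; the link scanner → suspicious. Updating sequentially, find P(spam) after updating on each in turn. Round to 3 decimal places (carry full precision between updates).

0.910

After the link scanner='suspicious': P(spam) = 0.85·0.8500 / (0.85·0.8500 + 0.7·0.1500) ≈ 0.8731
After the link scanner='suspicious': P(spam) = 0.85·0.8731 / (0.85·0.8731 + 0.7·0.1269) ≈ 0.8931
After the subject-line classifier='flag': P(spam) = 0.9·0.8931 / (0.9·0.8931 + 0.55·0.1069) ≈ 0.9318
After the link scanner='clean': P(spam) = 0.15·0.9318 / (0.15·0.9318 + 0.3·0.0682) ≈ 0.8724
After the link scanner='suspicious': P(spam) = 0.85·0.8724 / (0.85·0.8724 + 0.7·0.1276) ≈ 0.8925
After the link scanner='suspicious': P(spam) = 0.85·0.8925 / (0.85·0.8925 + 0.7·0.1075) ≈ 0.9097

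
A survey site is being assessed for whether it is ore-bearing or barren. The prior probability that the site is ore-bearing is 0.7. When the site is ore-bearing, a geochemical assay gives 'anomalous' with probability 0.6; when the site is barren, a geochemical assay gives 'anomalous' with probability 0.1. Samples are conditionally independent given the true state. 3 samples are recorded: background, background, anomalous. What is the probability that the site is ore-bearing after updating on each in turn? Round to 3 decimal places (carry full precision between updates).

After 'background': P(ore) = 0.4·0.7000 / (0.4·0.7000 + 0.9·0.3000) ≈ 0.5091
After 'background': P(ore) = 0.4·0.5091 / (0.4·0.5091 + 0.9·0.4909) ≈ 0.3155
After 'anomalous': P(ore) = 0.6·0.3155 / (0.6·0.3155 + 0.1·0.6845) ≈ 0.7344

0.734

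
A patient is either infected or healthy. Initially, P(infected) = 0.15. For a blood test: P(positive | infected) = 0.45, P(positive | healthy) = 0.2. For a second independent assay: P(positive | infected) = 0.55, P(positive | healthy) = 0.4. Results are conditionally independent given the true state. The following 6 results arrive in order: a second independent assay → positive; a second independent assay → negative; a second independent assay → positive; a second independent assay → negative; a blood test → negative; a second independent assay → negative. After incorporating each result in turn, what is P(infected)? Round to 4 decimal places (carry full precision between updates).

0.0882

Each posterior becomes the prior for the next update.
After a second independent assay='positive': P(infected) = 0.55·0.1500 / (0.55·0.1500 + 0.4·0.8500) ≈ 0.1953
After a second independent assay='negative': P(infected) = 0.45·0.1953 / (0.45·0.1953 + 0.6·0.8047) ≈ 0.1540
After a second independent assay='positive': P(infected) = 0.55·0.1540 / (0.55·0.1540 + 0.4·0.8460) ≈ 0.2001
After a second independent assay='negative': P(infected) = 0.45·0.2001 / (0.45·0.2001 + 0.6·0.7999) ≈ 0.1580
After a blood test='negative': P(infected) = 0.55·0.1580 / (0.55·0.1580 + 0.8·0.8420) ≈ 0.1143
After a second independent assay='negative': P(infected) = 0.45·0.1143 / (0.45·0.1143 + 0.6·0.8857) ≈ 0.0882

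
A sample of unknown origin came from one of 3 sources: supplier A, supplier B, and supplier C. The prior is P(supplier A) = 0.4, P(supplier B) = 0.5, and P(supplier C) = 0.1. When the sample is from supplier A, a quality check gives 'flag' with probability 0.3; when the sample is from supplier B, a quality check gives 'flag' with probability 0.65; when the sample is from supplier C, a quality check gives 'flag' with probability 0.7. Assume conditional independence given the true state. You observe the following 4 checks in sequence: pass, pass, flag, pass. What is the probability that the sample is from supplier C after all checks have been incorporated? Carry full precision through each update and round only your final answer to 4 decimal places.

0.0332

After 'pass': normaliser = 0.7·0.4000 + 0.35·0.5000 + 0.3·0.1000; P(supplier A) ≈ 0.5773, P(supplier B) ≈ 0.3608, P(supplier C) ≈ 0.0619
After 'pass': normaliser = 0.7·0.5773 + 0.35·0.3608 + 0.3·0.0619; P(supplier A) ≈ 0.7362, P(supplier B) ≈ 0.2300, P(supplier C) ≈ 0.0338
After 'flag': normaliser = 0.3·0.7362 + 0.65·0.2300 + 0.7·0.0338; P(supplier A) ≈ 0.5605, P(supplier B) ≈ 0.3795, P(supplier C) ≈ 0.0601
After 'pass': normaliser = 0.7·0.5605 + 0.35·0.3795 + 0.3·0.0601; P(supplier A) ≈ 0.7223, P(supplier B) ≈ 0.2445, P(supplier C) ≈ 0.0332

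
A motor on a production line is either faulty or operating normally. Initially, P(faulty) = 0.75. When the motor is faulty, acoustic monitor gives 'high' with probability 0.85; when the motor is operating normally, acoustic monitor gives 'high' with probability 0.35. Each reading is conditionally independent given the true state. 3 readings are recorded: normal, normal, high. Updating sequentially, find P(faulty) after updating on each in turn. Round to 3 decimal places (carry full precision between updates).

0.280

After 'normal': P(faulty) = 0.15·0.7500 / (0.15·0.7500 + 0.65·0.2500) ≈ 0.4091
After 'normal': P(faulty) = 0.15·0.4091 / (0.15·0.4091 + 0.65·0.5909) ≈ 0.1378
After 'high': P(faulty) = 0.85·0.1378 / (0.85·0.1378 + 0.35·0.8622) ≈ 0.2795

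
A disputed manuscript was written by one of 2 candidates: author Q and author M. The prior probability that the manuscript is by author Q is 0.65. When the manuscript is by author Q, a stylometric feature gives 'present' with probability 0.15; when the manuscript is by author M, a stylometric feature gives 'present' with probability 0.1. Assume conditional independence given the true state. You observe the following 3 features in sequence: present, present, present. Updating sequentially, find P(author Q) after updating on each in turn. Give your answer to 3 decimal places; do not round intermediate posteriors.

0.862

After 'present': P(author Q) = 0.15·0.6500 / (0.15·0.6500 + 0.1·0.3500) ≈ 0.7358
After 'present': P(author Q) = 0.15·0.7358 / (0.15·0.7358 + 0.1·0.2642) ≈ 0.8069
After 'present': P(author Q) = 0.15·0.8069 / (0.15·0.8069 + 0.1·0.1931) ≈ 0.8624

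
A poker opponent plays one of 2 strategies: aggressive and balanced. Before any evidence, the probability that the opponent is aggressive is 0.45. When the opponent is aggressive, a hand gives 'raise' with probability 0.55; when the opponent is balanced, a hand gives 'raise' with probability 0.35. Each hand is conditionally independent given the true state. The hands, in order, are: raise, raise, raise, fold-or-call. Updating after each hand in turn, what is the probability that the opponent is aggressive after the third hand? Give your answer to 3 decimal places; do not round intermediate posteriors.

0.760

After 'raise': P(aggressive) = 0.55·0.4500 / (0.55·0.4500 + 0.35·0.5500) ≈ 0.5625
After 'raise': P(aggressive) = 0.55·0.5625 / (0.55·0.5625 + 0.35·0.4375) ≈ 0.6689
After 'raise': P(aggressive) = 0.55·0.6689 / (0.55·0.6689 + 0.35·0.3311) ≈ 0.7605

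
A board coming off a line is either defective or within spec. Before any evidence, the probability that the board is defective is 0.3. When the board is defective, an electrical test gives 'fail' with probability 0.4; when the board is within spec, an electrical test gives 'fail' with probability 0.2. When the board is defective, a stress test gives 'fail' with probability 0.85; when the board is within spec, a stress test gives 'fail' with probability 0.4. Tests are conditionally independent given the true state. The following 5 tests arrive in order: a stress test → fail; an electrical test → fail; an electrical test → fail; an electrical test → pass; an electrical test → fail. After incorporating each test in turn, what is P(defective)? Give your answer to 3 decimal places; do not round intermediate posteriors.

Apply Bayes' rule sequentially, carrying P(defective) forward.
After a stress test='fail': P(defective) = 0.85·0.3000 / (0.85·0.3000 + 0.4·0.7000) ≈ 0.4766
After an electrical test='fail': P(defective) = 0.4·0.4766 / (0.4·0.4766 + 0.2·0.5234) ≈ 0.6456
After an electrical test='fail': P(defective) = 0.4·0.6456 / (0.4·0.6456 + 0.2·0.3544) ≈ 0.7846
After an electrical test='pass': P(defective) = 0.6·0.7846 / (0.6·0.7846 + 0.8·0.2154) ≈ 0.7321
After an electrical test='fail': P(defective) = 0.4·0.7321 / (0.4·0.7321 + 0.2·0.2679) ≈ 0.8453

0.845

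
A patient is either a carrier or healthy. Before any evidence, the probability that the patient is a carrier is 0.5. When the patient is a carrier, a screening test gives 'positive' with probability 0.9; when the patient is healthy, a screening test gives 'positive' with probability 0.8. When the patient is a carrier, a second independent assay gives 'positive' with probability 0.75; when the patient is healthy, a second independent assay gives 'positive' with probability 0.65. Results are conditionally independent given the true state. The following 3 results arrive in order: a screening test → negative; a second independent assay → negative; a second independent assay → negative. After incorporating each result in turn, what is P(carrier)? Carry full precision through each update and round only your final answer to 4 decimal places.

After a screening test='negative': P(carrier) = 0.1·0.5000 / (0.1·0.5000 + 0.2·0.5000) ≈ 0.3333
After a second independent assay='negative': P(carrier) = 0.25·0.3333 / (0.25·0.3333 + 0.35·0.6667) ≈ 0.2632
After a second independent assay='negative': P(carrier) = 0.25·0.2632 / (0.25·0.2632 + 0.35·0.7368) ≈ 0.2033

0.2033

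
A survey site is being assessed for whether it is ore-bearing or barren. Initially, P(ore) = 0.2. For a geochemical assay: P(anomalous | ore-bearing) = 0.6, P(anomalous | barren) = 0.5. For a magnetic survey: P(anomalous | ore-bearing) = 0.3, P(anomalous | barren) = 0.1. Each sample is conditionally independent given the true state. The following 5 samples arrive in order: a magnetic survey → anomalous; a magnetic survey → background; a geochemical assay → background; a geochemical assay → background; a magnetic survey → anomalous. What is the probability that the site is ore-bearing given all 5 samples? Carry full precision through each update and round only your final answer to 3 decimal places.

0.528

Each posterior becomes the prior for the next update.
After a magnetic survey='anomalous': P(ore) = 0.3·0.2000 / (0.3·0.2000 + 0.1·0.8000) ≈ 0.4286
After a magnetic survey='background': P(ore) = 0.7·0.4286 / (0.7·0.4286 + 0.9·0.5714) ≈ 0.3684
After a geochemical assay='background': P(ore) = 0.4·0.3684 / (0.4·0.3684 + 0.5·0.6316) ≈ 0.3182
After a geochemical assay='background': P(ore) = 0.4·0.3182 / (0.4·0.3182 + 0.5·0.6818) ≈ 0.2718
After a magnetic survey='anomalous': P(ore) = 0.3·0.2718 / (0.3·0.2718 + 0.1·0.7282) ≈ 0.5283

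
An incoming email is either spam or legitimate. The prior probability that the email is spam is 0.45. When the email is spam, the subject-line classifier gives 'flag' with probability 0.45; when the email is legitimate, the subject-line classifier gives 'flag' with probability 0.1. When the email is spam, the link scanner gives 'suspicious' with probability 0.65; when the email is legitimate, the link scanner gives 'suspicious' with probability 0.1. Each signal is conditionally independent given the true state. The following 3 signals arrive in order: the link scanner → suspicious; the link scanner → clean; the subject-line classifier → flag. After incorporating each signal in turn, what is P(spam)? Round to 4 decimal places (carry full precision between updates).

0.9030

Apply Bayes' rule sequentially, carrying P(spam) forward.
After the link scanner='suspicious': P(spam) = 0.65·0.4500 / (0.65·0.4500 + 0.1·0.5500) ≈ 0.8417
After the link scanner='clean': P(spam) = 0.35·0.8417 / (0.35·0.8417 + 0.9·0.1583) ≈ 0.6741
After the subject-line classifier='flag': P(spam) = 0.45·0.6741 / (0.45·0.6741 + 0.1·0.3259) ≈ 0.9030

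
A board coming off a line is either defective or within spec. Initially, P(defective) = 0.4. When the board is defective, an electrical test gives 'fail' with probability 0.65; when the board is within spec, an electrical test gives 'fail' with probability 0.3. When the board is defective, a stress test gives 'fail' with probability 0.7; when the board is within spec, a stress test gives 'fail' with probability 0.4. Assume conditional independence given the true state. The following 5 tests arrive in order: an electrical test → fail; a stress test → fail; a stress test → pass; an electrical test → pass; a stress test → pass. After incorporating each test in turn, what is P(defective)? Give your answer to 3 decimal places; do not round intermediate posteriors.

0.240

After an electrical test='fail': P(defective) = 0.65·0.4000 / (0.65·0.4000 + 0.3·0.6000) ≈ 0.5909
After a stress test='fail': P(defective) = 0.7·0.5909 / (0.7·0.5909 + 0.4·0.4091) ≈ 0.7165
After a stress test='pass': P(defective) = 0.3·0.7165 / (0.3·0.7165 + 0.6·0.2835) ≈ 0.5583
After an electrical test='pass': P(defective) = 0.35·0.5583 / (0.35·0.5583 + 0.7·0.4417) ≈ 0.3872
After a stress test='pass': P(defective) = 0.3·0.3872 / (0.3·0.3872 + 0.6·0.6128) ≈ 0.2401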